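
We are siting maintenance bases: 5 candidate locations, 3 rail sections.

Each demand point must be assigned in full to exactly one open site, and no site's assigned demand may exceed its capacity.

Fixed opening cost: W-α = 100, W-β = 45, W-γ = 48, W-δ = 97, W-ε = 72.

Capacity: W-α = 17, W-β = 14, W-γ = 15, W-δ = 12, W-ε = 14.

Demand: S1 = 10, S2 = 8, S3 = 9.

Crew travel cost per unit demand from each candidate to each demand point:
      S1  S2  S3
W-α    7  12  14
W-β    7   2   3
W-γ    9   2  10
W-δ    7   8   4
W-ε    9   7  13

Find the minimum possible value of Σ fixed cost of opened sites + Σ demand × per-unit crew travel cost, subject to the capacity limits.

298

Open {W-β, W-γ, W-ε}; cheapest assignment that respects the capacities:
  W-β (cap 14, load 9): S3 — cost 9×3 = 27
  W-γ (cap 15, load 8): S2 — cost 8×2 = 16
  W-ε (cap 14, load 10): S1 — cost 10×9 = 90
  Shipping 133, fixed 165 → total 298.
  Any other capacity-feasible assignment to {W-β, W-γ, W-ε} ships for at least 133.
Compare {W-β, W-γ, W-δ}: its best feasible assignment gives total 303.
Compare {W-α, W-β, W-γ}: its best feasible assignment gives total 306.
Every other set of open sites that can feasibly serve all demand totals ≥ 303 even under its best assignment. Minimum: 298.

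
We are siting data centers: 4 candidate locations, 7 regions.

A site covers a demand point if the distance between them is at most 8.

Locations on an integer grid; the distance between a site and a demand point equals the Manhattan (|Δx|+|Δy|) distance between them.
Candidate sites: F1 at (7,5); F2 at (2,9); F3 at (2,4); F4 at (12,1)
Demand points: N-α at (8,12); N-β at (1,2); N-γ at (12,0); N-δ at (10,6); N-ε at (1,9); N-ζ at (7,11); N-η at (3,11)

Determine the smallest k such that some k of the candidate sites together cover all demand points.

3

Coverage sets (demand points within 8 of each site):
  F1: {N-α, N-δ, N-ζ}
  F2: {N-β, N-ε, N-ζ, N-η}
  F3: {N-β, N-ε, N-η}
  F4: {N-γ, N-δ}
No 2 sites suffice: every size-2 union leaves at least one demand point uncovered.
But {F1, F2, F4} covers everything, so the minimum is 3.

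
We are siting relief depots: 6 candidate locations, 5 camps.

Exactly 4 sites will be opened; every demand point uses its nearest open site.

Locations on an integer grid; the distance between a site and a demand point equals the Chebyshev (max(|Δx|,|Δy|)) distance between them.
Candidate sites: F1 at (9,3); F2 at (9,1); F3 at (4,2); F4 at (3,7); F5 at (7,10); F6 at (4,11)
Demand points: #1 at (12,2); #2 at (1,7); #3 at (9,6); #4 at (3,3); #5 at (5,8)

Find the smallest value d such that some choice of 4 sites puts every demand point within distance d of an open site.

3

Open {F1, F2, F3, F4}.
  Farthest demand point is #1 at distance 3 (to F1); all others are ≤ 3.
With {F1, F3, F4, F5} the worst case is 3.
With {F1, F3, F4, F6} the worst case is 3.
No size-4 selection achieves below 3.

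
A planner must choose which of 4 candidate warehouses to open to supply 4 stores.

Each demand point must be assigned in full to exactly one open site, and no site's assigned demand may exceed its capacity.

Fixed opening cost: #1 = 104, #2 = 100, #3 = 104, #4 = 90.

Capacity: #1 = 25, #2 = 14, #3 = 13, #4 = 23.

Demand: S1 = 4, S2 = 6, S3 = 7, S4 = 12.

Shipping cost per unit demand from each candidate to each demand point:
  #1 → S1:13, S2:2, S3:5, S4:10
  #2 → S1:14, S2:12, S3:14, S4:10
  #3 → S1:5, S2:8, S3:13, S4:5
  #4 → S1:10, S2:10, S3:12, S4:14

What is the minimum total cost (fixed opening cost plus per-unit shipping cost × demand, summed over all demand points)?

Open {#1, #3}; cheapest assignment that respects the capacities:
  #1 (cap 25, load 17): S1, S2, S3 — cost 4×13 + 6×2 + 7×5 = 99
  #3 (cap 13, load 12): S4 — cost 12×5 = 60
  Shipping 159, fixed 208 → total 367.
  Any other capacity-feasible assignment to {#1, #3} ships for at least 159.
Compare {#1, #4}: its best feasible assignment gives total 401.
Compare {#1, #2}: its best feasible assignment gives total 423.
Every other set of open sites that can feasibly serve all demand totals ≥ 401 even under its best assignment. Minimum: 367.

367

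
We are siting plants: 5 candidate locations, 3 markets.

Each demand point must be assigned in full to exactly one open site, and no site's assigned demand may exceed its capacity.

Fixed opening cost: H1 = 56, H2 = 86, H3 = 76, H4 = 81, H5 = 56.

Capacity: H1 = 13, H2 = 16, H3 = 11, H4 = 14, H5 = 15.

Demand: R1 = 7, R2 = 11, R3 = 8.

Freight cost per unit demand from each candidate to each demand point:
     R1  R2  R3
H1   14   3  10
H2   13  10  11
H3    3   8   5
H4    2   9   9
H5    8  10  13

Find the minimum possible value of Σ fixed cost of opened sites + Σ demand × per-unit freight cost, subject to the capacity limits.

300

Open {H1, H3, H4}; cheapest assignment that respects the capacities:
  H1 (cap 13, load 11): R2 — cost 11×3 = 33
  H3 (cap 11, load 8): R3 — cost 8×5 = 40
  H4 (cap 14, load 7): R1 — cost 7×2 = 14
  Shipping 87, fixed 213 → total 300.
  Any other capacity-feasible assignment to {H1, H3, H4} ships for at least 87.
Compare {H1, H5}: its best feasible assignment gives total 305.
Compare {H1, H3, H5}: its best feasible assignment gives total 317.
Every other set of open sites that can feasibly serve all demand totals ≥ 305 even under its best assignment. Minimum: 300.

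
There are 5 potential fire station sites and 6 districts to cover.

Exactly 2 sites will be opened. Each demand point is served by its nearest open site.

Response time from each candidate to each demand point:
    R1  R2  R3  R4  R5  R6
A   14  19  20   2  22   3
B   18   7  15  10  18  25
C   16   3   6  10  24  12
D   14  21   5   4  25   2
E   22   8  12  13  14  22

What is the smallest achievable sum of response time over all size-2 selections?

47

Open {D, E}.
  R1→D 14, R2→E 8, R3→D 5, R4→D 4, R5→E 14, R6→D 2  ⇒ total 47.
Compare {A, C}: total 50.
Compare {B, D}: total 50.
No size-2 selection does better; minimum is 47.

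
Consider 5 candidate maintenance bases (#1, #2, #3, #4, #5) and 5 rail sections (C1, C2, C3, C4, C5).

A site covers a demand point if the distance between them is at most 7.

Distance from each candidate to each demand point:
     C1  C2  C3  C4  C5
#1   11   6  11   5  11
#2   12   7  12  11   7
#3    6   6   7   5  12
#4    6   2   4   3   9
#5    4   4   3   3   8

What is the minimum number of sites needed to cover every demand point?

2

Coverage sets (demand points within 7 of each site):
  #1: {C2, C4}
  #2: {C2, C5}
  #3: {C1, C2, C3, C4}
  #4: {C1, C2, C3, C4}
  #5: {C1, C2, C3, C4}
No single site covers all 5 demand points.
But {#2, #3} covers everything, so the minimum is 2.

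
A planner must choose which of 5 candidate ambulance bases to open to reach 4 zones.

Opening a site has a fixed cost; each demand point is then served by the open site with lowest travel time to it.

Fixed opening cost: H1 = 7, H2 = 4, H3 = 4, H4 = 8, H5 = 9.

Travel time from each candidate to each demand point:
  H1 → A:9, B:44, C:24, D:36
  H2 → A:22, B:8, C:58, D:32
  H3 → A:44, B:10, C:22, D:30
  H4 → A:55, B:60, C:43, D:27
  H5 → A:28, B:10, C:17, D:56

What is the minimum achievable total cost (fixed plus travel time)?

82

Open {H1, H3}: assign each demand point to its cheapest open site.
  A→H1 9, B→H3 10, C→H3 22, D→H3 30
  travel time 71, fixed 11 → total 82.
Compare {H1, H2}: travel time 73 + fixed 11 = 84.
Compare {H1, H2, H3}: travel time 69 + fixed 15 = 84.
Compare {H1, H2, H5}: travel time 66 + fixed 20 = 86.
All other subsets cost ≥ 84. Minimum total cost: 82.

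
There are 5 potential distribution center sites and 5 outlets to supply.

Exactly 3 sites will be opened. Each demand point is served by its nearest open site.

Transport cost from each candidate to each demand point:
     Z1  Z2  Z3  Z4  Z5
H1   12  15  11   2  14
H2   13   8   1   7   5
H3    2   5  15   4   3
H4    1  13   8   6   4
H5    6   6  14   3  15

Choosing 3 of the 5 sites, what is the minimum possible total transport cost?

13

Open {H1, H2, H3}.
  Z1→H3 2, Z2→H3 5, Z3→H2 1, Z4→H1 2, Z5→H3 3  ⇒ total 13.
Compare {H2, H3, H4}: total 14.
Compare {H2, H3, H5}: total 14.
No size-3 selection does better; minimum is 13.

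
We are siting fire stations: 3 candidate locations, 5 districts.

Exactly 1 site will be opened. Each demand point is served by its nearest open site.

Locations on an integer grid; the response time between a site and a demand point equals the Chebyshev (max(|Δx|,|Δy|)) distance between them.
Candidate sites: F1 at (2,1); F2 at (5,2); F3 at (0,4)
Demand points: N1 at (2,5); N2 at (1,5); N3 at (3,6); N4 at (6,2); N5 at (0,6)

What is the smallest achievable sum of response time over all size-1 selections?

Open {F3}.
  N1→F3 2, N2→F3 1, N3→F3 3, N4→F3 6, N5→F3 2  ⇒ total 14.
Compare {F2}: total 17.
Compare {F1}: total 22.

14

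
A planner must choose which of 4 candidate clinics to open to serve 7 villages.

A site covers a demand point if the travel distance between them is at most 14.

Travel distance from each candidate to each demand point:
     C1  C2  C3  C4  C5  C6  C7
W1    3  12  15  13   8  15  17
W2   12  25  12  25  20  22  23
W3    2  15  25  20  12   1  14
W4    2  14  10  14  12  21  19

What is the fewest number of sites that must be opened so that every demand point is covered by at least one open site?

2

Coverage sets (demand points within 14 of each site):
  W1: {C1, C2, C4, C5}
  W2: {C1, C3}
  W3: {C1, C5, C6, C7}
  W4: {C1, C2, C3, C4, C5}
No single site covers all 7 demand points.
But {W3, W4} covers everything, so the minimum is 2.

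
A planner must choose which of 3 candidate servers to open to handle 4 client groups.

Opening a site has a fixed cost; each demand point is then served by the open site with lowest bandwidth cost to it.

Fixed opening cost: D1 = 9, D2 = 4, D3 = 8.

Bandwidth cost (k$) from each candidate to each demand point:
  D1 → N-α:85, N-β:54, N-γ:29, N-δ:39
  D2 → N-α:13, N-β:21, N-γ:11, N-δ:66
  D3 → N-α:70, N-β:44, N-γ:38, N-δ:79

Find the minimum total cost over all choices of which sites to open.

Open {D1, D2}: assign each demand point to its cheapest open site.
  N-α→D2 13, N-β→D2 21, N-γ→D2 11, N-δ→D1 39
  bandwidth cost 84, fixed 13 → total 97.
Compare {D1, D2, D3}: bandwidth cost 84 + fixed 21 = 105.
Compare {D2}: bandwidth cost 111 + fixed 4 = 115.
Compare {D2, D3}: bandwidth cost 111 + fixed 12 = 123.
All other subsets cost ≥ 105. Minimum total cost: 97.

97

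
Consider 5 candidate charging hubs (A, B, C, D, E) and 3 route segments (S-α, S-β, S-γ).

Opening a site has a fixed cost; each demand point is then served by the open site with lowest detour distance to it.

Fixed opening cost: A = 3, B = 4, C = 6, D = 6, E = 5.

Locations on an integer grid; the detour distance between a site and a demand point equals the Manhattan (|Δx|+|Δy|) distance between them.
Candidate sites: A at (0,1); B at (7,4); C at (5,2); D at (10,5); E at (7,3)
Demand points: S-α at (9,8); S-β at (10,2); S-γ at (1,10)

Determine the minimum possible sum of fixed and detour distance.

26

Open {A, D}: assign each demand point to its cheapest open site.
  S-α→D 4, S-β→D 3, S-γ→A 10
  detour distance 17, fixed 9 → total 26.
Compare {B}: detour distance 23 + fixed 4 = 27.
Compare {D}: detour distance 21 + fixed 6 = 27.
Compare {A, B}: detour distance 21 + fixed 7 = 28.
All other subsets cost ≥ 27. Minimum total cost: 26.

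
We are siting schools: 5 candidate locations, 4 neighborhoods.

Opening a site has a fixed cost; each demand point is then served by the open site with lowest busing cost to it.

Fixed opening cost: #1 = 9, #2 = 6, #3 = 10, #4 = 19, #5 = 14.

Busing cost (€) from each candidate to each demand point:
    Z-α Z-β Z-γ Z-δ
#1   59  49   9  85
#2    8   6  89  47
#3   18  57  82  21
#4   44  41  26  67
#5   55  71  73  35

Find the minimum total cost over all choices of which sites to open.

69

Open {#1, #2, #3}: assign each demand point to its cheapest open site.
  Z-α→#2 8, Z-β→#2 6, Z-γ→#1 9, Z-δ→#3 21
  busing cost 44, fixed 25 → total 69.
Compare {#1, #2, #3, #5}: busing cost 44 + fixed 39 = 83.
Compare {#1, #2}: busing cost 70 + fixed 15 = 85.
Compare {#1, #2, #5}: busing cost 58 + fixed 29 = 87.
All other subsets cost ≥ 83. Minimum total cost: 69.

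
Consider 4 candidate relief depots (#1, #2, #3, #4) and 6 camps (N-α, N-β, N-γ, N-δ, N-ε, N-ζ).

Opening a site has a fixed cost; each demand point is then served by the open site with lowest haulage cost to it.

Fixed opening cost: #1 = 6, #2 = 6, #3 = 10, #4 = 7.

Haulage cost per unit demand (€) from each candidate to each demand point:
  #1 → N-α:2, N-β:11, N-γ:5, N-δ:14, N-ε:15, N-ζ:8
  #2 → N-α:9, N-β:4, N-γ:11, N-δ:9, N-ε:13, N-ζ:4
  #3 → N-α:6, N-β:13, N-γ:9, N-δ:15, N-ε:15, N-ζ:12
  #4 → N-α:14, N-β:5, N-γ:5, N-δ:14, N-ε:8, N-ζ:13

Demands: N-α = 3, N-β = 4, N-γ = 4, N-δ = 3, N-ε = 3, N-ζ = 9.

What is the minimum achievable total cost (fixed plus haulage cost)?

148

Open {#1, #2, #4}: assign each demand point to its cheapest open site.
  N-α→#1 3×2=6, N-β→#2 4×4=16, N-γ→#1 4×5=20, N-δ→#2 3×9=27, N-ε→#4 3×8=24, N-ζ→#2 9×4=36
  haulage cost 129, fixed 19 → total 148.
Compare {#1, #2}: haulage cost 144 + fixed 12 = 156.
Compare {#1, #2, #3, #4}: haulage cost 129 + fixed 29 = 158.
Compare {#2, #4}: haulage cost 150 + fixed 13 = 163.
All other subsets cost ≥ 156. Minimum total cost: 148.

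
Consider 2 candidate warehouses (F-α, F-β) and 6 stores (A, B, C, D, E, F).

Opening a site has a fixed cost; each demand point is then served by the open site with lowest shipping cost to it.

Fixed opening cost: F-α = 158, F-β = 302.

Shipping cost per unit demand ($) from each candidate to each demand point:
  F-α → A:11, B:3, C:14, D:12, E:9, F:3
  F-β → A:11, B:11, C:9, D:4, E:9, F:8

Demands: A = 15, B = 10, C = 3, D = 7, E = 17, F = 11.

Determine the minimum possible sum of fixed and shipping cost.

665

Open {F-α}: assign each demand point to its cheapest open site.
  A→F-α 15×11=165, B→F-α 10×3=30, C→F-α 3×14=42, D→F-α 7×12=84, E→F-α 17×9=153, F→F-α 11×3=33
  shipping cost 507, fixed 158 → total 665.
Compare {F-β}: shipping cost 571 + fixed 302 = 873.
Compare {F-α, F-β}: shipping cost 436 + fixed 460 = 896.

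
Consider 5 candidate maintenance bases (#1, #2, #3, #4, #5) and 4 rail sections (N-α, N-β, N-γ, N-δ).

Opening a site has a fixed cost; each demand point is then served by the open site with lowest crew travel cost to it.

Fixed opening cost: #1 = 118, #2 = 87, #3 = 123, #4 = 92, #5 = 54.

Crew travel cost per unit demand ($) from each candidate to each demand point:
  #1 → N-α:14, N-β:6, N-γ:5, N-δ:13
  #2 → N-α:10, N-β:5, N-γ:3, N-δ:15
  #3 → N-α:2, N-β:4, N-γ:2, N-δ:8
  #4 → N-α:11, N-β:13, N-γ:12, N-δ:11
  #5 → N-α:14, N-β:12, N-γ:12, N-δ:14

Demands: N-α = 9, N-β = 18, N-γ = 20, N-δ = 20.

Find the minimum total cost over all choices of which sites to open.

Open {#3}: assign each demand point to its cheapest open site.
  N-α→#3 9×2=18, N-β→#3 18×4=72, N-γ→#3 20×2=40, N-δ→#3 20×8=160
  crew travel cost 290, fixed 123 → total 413.
Compare {#3, #5}: crew travel cost 290 + fixed 177 = 467.
Compare {#2, #3}: crew travel cost 290 + fixed 210 = 500.
Compare {#3, #4}: crew travel cost 290 + fixed 215 = 505.
All other subsets cost ≥ 467. Minimum total cost: 413.

413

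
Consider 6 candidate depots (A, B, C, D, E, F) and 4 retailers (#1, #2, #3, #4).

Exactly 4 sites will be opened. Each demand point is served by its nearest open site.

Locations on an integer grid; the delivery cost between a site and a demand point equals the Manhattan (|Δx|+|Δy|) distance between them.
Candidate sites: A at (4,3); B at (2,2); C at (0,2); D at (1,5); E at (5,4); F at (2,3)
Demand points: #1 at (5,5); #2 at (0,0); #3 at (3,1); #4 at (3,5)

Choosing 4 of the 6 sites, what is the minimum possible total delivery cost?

Open {B, C, D, E}.
  #1→E 1, #2→C 2, #3→B 2, #4→D 2  ⇒ total 7.
Compare {A, B, C, E}: total 8.
Compare {A, C, D, E}: total 8.
No size-4 selection does better; minimum is 7.

7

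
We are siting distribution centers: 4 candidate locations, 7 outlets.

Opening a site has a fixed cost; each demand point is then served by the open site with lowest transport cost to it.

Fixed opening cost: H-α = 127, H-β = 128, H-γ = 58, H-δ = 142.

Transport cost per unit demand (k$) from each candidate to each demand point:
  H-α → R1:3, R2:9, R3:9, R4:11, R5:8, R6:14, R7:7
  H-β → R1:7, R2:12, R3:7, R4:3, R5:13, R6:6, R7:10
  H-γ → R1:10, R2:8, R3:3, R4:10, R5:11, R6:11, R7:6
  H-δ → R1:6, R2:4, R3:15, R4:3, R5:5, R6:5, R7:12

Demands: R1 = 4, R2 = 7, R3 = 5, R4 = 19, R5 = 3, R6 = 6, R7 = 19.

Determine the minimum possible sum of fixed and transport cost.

483

Open {H-γ, H-δ}: assign each demand point to its cheapest open site.
  R1→H-δ 4×6=24, R2→H-δ 7×4=28, R3→H-γ 5×3=15, R4→H-δ 19×3=57, R5→H-δ 3×5=15, R6→H-δ 6×5=30, R7→H-γ 19×6=114
  transport cost 283, fixed 200 → total 483.
Compare {H-β, H-γ}: transport cost 339 + fixed 186 = 525.
Compare {H-γ}: transport cost 514 + fixed 58 = 572.
Compare {H-α, H-δ}: transport cost 320 + fixed 269 = 589.
All other subsets cost ≥ 525. Minimum total cost: 483.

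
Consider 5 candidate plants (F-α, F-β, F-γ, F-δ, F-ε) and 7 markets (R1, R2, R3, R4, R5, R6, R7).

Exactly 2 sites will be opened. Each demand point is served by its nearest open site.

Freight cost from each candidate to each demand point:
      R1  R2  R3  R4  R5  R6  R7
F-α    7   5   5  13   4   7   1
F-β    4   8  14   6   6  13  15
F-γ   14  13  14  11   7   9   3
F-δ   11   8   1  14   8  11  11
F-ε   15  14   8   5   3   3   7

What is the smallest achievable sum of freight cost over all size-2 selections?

29

Open {F-α, F-ε}.
  R1→F-α 7, R2→F-α 5, R3→F-α 5, R4→F-ε 5, R5→F-ε 3, R6→F-ε 3, R7→F-α 1  ⇒ total 29.
Compare {F-α, F-β}: total 32.
Compare {F-α, F-δ}: total 38.
No size-2 selection does better; minimum is 29.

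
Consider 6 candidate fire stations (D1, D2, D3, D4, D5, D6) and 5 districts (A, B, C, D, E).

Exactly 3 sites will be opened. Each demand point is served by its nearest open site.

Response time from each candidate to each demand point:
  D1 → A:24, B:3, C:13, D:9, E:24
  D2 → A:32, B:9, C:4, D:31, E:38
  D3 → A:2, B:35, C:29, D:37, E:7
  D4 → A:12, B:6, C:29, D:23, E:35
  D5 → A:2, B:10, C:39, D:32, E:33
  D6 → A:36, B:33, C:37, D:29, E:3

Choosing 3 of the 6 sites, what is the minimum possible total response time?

Open {D1, D2, D3}.
  A→D3 2, B→D1 3, C→D2 4, D→D1 9, E→D3 7  ⇒ total 25.
Compare {D1, D3, D6}: total 30.
Compare {D1, D5, D6}: total 30.
No size-3 selection does better; minimum is 25.

25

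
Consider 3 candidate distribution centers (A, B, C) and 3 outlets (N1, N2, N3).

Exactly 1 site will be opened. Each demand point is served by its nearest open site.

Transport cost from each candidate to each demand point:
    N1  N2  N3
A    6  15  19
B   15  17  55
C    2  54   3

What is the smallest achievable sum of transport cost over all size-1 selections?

40

Open {A}.
  N1→A 6, N2→A 15, N3→A 19  ⇒ total 40.
Compare {C}: total 59.
Compare {B}: total 87.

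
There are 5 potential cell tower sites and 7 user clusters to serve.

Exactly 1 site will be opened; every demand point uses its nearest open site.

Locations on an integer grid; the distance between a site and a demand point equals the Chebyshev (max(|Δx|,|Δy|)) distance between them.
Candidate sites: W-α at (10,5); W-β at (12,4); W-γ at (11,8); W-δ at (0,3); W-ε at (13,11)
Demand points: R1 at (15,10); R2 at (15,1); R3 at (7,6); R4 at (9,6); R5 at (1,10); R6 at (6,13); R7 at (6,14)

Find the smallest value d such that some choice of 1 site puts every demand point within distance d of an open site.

9

Open {W-α}.
  Farthest demand point is R5 at distance 9 (to W-α); all others are ≤ 9.
With {W-γ} the worst case is 10.
With {W-β} the worst case is 11.
No size-1 selection achieves below 9.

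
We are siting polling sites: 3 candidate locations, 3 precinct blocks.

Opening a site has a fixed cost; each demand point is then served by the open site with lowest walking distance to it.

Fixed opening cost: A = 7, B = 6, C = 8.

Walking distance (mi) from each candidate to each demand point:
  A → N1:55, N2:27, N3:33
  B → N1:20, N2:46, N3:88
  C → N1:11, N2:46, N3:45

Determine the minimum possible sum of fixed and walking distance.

Open {A, C}: assign each demand point to its cheapest open site.
  N1→C 11, N2→A 27, N3→A 33
  walking distance 71, fixed 15 → total 86.
Compare {A, B, C}: walking distance 71 + fixed 21 = 92.
Compare {A, B}: walking distance 80 + fixed 13 = 93.
Compare {C}: walking distance 102 + fixed 8 = 110.
All other subsets cost ≥ 92. Minimum total cost: 86.

86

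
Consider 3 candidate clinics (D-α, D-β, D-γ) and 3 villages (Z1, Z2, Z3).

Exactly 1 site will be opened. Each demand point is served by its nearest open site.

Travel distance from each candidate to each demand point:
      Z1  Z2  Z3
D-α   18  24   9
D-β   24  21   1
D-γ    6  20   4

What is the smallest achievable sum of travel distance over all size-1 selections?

Open {D-γ}.
  Z1→D-γ 6, Z2→D-γ 20, Z3→D-γ 4  ⇒ total 30.
Compare {D-β}: total 46.
Compare {D-α}: total 51.

30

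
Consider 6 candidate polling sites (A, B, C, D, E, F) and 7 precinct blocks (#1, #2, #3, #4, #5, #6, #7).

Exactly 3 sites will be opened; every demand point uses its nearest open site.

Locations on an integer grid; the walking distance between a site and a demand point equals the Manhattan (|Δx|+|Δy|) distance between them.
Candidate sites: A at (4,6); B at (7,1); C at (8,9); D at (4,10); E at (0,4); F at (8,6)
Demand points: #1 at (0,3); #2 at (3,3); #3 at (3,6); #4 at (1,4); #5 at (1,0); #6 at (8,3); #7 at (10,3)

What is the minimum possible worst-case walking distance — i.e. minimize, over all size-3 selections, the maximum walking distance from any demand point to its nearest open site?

5

Open {A, B, E}.
  Farthest demand point is #5 at walking distance 5 (to E); all others are ≤ 5.
With {A, E, F} the worst case is 5.
With {B, C, E} the worst case is 5.
No size-3 selection achieves below 5.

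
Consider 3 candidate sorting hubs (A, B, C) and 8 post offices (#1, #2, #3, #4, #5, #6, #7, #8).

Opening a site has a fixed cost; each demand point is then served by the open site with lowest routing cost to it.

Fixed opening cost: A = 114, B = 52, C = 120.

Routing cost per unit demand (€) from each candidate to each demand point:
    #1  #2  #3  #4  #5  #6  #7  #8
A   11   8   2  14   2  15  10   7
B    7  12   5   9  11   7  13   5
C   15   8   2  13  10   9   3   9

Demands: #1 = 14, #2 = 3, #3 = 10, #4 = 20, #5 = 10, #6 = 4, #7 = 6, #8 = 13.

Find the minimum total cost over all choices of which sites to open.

661

Open {A, B}: assign each demand point to its cheapest open site.
  #1→B 14×7=98, #2→A 3×8=24, #3→A 10×2=20, #4→B 20×9=180, #5→A 10×2=20, #6→B 4×7=28, #7→A 6×10=60, #8→B 13×5=65
  routing cost 495, fixed 166 → total 661.
Compare {B}: routing cost 645 + fixed 52 = 697.
Compare {B, C}: routing cost 533 + fixed 172 = 705.
Compare {A, B, C}: routing cost 453 + fixed 286 = 739.
All other subsets cost ≥ 697. Minimum total cost: 661.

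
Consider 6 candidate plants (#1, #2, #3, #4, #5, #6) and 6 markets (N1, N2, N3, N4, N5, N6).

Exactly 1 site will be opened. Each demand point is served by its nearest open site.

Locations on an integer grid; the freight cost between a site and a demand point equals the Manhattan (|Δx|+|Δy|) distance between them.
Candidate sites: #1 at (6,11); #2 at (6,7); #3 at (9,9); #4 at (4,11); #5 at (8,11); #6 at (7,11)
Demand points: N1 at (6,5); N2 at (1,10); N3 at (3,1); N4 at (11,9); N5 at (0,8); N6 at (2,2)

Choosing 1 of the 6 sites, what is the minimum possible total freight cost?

42

Open {#2}.
  N1→#2 2, N2→#2 8, N3→#2 9, N4→#2 7, N5→#2 7, N6→#2 9  ⇒ total 42.
Compare {#4}: total 50.
Compare {#1}: total 54.
No size-1 selection does better; minimum is 42.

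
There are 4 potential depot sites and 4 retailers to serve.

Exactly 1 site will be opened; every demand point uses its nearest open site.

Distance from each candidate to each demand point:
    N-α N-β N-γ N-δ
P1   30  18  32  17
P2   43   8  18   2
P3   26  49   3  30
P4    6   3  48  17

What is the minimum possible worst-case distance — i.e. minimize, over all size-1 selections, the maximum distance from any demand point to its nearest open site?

Open {P1}.
  Farthest demand point is N-γ at distance 32 (to P1); all others are ≤ 32.
With {P2} the worst case is 43.
With {P4} the worst case is 48.
No size-1 selection achieves below 32.

32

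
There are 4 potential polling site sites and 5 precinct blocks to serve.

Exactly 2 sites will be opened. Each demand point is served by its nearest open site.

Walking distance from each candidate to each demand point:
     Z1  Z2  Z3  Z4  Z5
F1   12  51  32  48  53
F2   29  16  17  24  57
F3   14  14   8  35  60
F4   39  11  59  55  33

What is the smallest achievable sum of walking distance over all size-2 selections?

Open {F3, F4}.
  Z1→F3 14, Z2→F4 11, Z3→F3 8, Z4→F3 35, Z5→F4 33  ⇒ total 101.
Compare {F2, F4}: total 114.
Compare {F2, F3}: total 117.
No size-2 selection does better; minimum is 101.

101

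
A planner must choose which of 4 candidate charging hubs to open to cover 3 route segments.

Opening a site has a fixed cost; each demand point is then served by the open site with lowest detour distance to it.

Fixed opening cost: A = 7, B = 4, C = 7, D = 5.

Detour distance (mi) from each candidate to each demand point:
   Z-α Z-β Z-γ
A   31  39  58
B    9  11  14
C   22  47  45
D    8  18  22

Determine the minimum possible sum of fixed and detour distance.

38

Open {B}: assign each demand point to its cheapest open site.
  Z-α→B 9, Z-β→B 11, Z-γ→B 14
  detour distance 34, fixed 4 → total 38.
Compare {B, D}: detour distance 33 + fixed 9 = 42.
Compare {A, B}: detour distance 34 + fixed 11 = 45.
Compare {B, C}: detour distance 34 + fixed 11 = 45.
All other subsets cost ≥ 42. Minimum total cost: 38.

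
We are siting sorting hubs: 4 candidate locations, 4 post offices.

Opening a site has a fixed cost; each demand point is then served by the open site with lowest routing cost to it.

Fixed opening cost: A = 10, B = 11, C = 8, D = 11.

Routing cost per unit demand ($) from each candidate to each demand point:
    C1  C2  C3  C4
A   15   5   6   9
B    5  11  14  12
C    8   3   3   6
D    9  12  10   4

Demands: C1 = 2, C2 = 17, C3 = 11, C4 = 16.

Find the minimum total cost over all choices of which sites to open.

Open {C, D}: assign each demand point to its cheapest open site.
  C1→C 2×8=16, C2→C 17×3=51, C3→C 11×3=33, C4→D 16×4=64
  routing cost 164, fixed 19 → total 183.
Compare {B, C, D}: routing cost 158 + fixed 30 = 188.
Compare {A, C, D}: routing cost 164 + fixed 29 = 193.
Compare {A, B, C, D}: routing cost 158 + fixed 40 = 198.
All other subsets cost ≥ 188. Minimum total cost: 183.

183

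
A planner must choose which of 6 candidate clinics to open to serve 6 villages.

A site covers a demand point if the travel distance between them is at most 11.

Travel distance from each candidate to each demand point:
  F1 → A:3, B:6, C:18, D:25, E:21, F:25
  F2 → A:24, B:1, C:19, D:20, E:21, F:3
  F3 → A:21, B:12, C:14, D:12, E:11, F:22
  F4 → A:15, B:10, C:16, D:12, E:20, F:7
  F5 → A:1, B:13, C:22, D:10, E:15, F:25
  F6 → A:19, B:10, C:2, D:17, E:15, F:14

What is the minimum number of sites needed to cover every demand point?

4

Coverage sets (demand points within 11 of each site):
  F1: {A, B}
  F2: {B, F}
  F3: {E}
  F4: {B, F}
  F5: {A, D}
  F6: {B, C}
No 3 sites suffice: every size-3 union leaves at least one demand point uncovered.
But {F2, F3, F5, F6} covers everything, so the minimum is 4.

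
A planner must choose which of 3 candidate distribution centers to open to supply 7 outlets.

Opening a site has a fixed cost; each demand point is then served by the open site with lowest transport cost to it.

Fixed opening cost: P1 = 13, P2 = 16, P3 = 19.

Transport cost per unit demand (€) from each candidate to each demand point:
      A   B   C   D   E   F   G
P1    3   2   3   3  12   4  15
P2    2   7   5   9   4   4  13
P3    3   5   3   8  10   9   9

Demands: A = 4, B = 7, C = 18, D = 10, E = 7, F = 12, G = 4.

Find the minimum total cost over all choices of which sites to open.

263

Open {P1, P2}: assign each demand point to its cheapest open site.
  A→P2 4×2=8, B→P1 7×2=14, C→P1 18×3=54, D→P1 10×3=30, E→P2 7×4=28, F→P1 12×4=48, G→P2 4×13=52
  transport cost 234, fixed 29 → total 263.
Compare {P1, P2, P3}: transport cost 218 + fixed 48 = 266.
Compare {P1, P3}: transport cost 264 + fixed 32 = 296.
Compare {P1}: transport cost 302 + fixed 13 = 315.
All other subsets cost ≥ 266. Minimum total cost: 263.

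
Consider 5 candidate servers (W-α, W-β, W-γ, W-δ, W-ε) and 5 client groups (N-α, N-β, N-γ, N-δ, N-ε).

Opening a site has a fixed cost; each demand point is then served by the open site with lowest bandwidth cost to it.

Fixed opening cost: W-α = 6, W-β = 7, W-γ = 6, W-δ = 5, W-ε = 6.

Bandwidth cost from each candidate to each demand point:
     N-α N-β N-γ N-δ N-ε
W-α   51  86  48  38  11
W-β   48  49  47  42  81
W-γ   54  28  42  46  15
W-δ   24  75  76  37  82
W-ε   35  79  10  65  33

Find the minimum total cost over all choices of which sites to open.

131

Open {W-γ, W-δ, W-ε}: assign each demand point to its cheapest open site.
  N-α→W-δ 24, N-β→W-γ 28, N-γ→W-ε 10, N-δ→W-δ 37, N-ε→W-γ 15
  bandwidth cost 114, fixed 17 → total 131.
Compare {W-α, W-γ, W-δ, W-ε}: bandwidth cost 110 + fixed 23 = 133.
Compare {W-β, W-γ, W-δ, W-ε}: bandwidth cost 114 + fixed 24 = 138.
Compare {W-α, W-γ, W-ε}: bandwidth cost 122 + fixed 18 = 140.
All other subsets cost ≥ 133. Minimum total cost: 131.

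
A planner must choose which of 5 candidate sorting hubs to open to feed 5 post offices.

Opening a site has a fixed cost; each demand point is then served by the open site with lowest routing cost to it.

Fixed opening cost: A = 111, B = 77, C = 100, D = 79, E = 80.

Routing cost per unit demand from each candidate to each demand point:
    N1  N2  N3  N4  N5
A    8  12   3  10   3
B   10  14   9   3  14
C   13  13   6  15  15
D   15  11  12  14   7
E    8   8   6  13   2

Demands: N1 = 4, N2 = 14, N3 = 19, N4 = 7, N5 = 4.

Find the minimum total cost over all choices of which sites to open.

Open {E}: assign each demand point to its cheapest open site.
  N1→E 4×8=32, N2→E 14×8=112, N3→E 19×6=114, N4→E 7×13=91, N5→E 4×2=8
  routing cost 357, fixed 80 → total 437.
Compare {B, E}: routing cost 287 + fixed 157 = 444.
Compare {A}: routing cost 339 + fixed 111 = 450.
Compare {A, E}: routing cost 279 + fixed 191 = 470.
All other subsets cost ≥ 444. Minimum total cost: 437.

437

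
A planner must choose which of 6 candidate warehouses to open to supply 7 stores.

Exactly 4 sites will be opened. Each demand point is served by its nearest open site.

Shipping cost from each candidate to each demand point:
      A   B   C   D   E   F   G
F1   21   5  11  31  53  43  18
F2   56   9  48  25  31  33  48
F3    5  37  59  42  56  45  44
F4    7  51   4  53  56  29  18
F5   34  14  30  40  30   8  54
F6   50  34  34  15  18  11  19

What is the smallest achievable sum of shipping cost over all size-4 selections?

Open {F1, F4, F5, F6}.
  A→F4 7, B→F1 5, C→F4 4, D→F6 15, E→F6 18, F→F5 8, G→F1 18  ⇒ total 75.
Compare {F1, F3, F4, F6}: total 76.
Compare {F1, F2, F4, F6}: total 78.
No size-4 selection does better; minimum is 75.

75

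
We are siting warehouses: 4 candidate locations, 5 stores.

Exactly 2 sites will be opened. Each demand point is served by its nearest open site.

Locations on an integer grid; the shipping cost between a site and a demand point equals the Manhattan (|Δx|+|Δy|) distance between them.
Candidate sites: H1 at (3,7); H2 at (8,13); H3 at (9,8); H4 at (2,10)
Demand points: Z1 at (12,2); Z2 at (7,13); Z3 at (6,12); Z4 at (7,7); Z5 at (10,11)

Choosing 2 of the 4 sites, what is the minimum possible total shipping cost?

Open {H2, H3}.
  Z1→H3 9, Z2→H2 1, Z3→H2 3, Z4→H3 3, Z5→H2 4  ⇒ total 20.
Compare {H1, H2}: total 26.
Compare {H3, H4}: total 29.
No size-2 selection does better; minimum is 20.

20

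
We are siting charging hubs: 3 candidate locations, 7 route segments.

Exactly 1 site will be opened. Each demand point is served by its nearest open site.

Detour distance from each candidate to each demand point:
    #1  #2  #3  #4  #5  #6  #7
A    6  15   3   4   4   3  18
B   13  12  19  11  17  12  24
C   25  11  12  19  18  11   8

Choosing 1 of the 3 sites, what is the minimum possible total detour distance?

53

Open {A}.
  #1→A 6, #2→A 15, #3→A 3, #4→A 4, #5→A 4, #6→A 3, #7→A 18  ⇒ total 53.
Compare {C}: total 104.
Compare {B}: total 108.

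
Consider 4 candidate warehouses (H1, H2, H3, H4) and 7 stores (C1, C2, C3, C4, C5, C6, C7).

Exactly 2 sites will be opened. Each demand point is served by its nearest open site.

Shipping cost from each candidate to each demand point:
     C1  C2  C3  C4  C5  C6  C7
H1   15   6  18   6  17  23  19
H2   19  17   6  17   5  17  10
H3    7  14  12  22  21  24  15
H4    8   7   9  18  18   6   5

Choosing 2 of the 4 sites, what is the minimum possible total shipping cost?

Open {H2, H4}.
  C1→H4 8, C2→H4 7, C3→H2 6, C4→H2 17, C5→H2 5, C6→H4 6, C7→H4 5  ⇒ total 54.
Compare {H1, H4}: total 57.
Compare {H1, H2}: total 65.
No size-2 selection does better; minimum is 54.

54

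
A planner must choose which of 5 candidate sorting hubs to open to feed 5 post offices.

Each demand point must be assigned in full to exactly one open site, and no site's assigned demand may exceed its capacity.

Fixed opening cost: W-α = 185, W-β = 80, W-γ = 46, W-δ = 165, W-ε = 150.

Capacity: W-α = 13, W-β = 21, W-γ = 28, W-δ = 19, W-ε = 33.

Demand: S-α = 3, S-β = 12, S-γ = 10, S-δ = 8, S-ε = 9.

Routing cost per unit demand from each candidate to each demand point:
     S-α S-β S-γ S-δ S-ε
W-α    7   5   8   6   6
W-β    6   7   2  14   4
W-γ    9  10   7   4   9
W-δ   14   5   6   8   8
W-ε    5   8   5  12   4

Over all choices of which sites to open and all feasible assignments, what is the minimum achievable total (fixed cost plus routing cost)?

Open {W-β, W-γ}; cheapest assignment that respects the capacities:
  W-β (cap 21, load 19): S-γ, S-ε — cost 10×2 + 9×4 = 56
  W-γ (cap 28, load 23): S-α, S-β, S-δ — cost 3×9 + 12×10 + 8×4 = 179
  Shipping 235, fixed 126 → total 361.
  Any other capacity-feasible assignment to {W-β, W-γ} ships for at least 235.
Compare {W-γ, W-ε}: its best feasible assignment gives total 437.
Compare {W-β, W-γ, W-δ}: its best feasible assignment gives total 466.
Every other set of open sites that can feasibly serve all demand totals ≥ 437 even under its best assignment. Minimum: 361.

361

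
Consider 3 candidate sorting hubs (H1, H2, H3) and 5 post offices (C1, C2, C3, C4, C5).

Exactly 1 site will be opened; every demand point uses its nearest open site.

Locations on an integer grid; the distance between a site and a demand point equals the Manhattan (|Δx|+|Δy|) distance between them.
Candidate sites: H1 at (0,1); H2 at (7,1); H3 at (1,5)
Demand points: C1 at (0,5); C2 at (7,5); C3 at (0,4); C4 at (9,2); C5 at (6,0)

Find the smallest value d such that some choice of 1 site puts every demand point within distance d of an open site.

11

Open {H1}.
  Farthest demand point is C2 at distance 11 (to H1); all others are ≤ 11.
With {H2} the worst case is 11.
With {H3} the worst case is 11.
No size-1 selection achieves below 11.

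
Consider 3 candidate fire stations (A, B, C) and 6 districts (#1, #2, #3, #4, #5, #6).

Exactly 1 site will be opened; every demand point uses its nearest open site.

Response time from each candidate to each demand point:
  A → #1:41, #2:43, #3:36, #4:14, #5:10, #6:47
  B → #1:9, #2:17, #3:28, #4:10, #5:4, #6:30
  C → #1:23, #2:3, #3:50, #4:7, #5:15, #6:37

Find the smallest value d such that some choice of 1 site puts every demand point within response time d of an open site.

Open {B}.
  Farthest demand point is #6 at response time 30 (to B); all others are ≤ 30.
With {A} the worst case is 47.
With {C} the worst case is 50.
No size-1 selection achieves below 30.

30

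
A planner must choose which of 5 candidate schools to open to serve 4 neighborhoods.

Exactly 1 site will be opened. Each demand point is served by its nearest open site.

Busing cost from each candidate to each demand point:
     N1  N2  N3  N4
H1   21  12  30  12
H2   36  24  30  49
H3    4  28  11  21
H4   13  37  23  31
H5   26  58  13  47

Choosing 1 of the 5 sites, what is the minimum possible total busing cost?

64

Open {H3}.
  N1→H3 4, N2→H3 28, N3→H3 11, N4→H3 21  ⇒ total 64.
Compare {H1}: total 75.
Compare {H4}: total 104.
No size-1 selection does better; minimum is 64.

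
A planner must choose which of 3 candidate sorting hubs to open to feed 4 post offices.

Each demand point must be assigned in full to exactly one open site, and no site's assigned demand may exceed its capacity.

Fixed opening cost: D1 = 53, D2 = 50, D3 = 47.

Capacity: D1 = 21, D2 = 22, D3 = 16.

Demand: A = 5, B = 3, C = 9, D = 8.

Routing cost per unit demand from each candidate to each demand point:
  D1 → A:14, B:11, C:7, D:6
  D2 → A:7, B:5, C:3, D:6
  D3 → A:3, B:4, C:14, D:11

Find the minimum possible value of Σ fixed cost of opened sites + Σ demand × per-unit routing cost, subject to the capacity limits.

Open {D2, D3}; cheapest assignment that respects the capacities:
  D2 (cap 22, load 17): C, D — cost 9×3 + 8×6 = 75
  D3 (cap 16, load 8): A, B — cost 5×3 + 3×4 = 27
  Shipping 102, fixed 97 → total 199.
  Any other capacity-feasible assignment to {D2, D3} ships for at least 102.
Compare {D1, D2}: its best feasible assignment gives total 228.
Compare {D1, D3}: its best feasible assignment gives total 238.
Every other set of open sites that can feasibly serve all demand totals ≥ 228 even under its best assignment. Minimum: 199.

199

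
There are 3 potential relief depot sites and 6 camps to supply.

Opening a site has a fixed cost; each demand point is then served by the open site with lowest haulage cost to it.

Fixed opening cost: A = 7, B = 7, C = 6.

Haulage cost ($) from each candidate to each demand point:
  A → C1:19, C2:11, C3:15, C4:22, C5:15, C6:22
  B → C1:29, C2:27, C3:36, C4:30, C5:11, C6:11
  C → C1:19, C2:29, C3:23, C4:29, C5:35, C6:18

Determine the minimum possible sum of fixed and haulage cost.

103

Open {A, B}: assign each demand point to its cheapest open site.
  C1→A 19, C2→A 11, C3→A 15, C4→A 22, C5→B 11, C6→B 11
  haulage cost 89, fixed 14 → total 103.
Compare {A, B, C}: haulage cost 89 + fixed 20 = 109.
Compare {A}: haulage cost 104 + fixed 7 = 111.
Compare {A, C}: haulage cost 100 + fixed 13 = 113.
All other subsets cost ≥ 109. Minimum total cost: 103.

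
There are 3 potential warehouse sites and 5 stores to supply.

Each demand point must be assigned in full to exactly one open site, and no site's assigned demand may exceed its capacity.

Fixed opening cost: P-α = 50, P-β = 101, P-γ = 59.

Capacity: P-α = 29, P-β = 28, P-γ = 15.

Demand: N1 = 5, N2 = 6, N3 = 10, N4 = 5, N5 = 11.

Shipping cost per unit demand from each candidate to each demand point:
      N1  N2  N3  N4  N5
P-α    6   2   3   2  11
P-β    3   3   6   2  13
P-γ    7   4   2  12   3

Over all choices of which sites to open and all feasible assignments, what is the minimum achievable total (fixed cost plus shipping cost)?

Open {P-α, P-γ}; cheapest assignment that respects the capacities:
  P-α (cap 29, load 26): N1, N2, N3, N4 — cost 5×6 + 6×2 + 10×3 + 5×2 = 82
  P-γ (cap 15, load 11): N5 — cost 11×3 = 33
  Shipping 115, fixed 109 → total 224.
  Any other capacity-feasible assignment to {P-α, P-γ} ships for at least 115.
Compare {P-β, P-γ}: its best feasible assignment gives total 296.
Compare {P-α, P-β, P-γ}: its best feasible assignment gives total 310.
Every other set of open sites that can feasibly serve all demand totals ≥ 296 even under its best assignment. Minimum: 224.

224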